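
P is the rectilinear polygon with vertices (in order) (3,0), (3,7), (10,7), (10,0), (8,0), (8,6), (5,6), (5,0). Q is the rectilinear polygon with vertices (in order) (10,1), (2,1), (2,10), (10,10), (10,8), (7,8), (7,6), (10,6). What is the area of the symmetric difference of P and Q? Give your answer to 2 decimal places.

|P| = 31, |Q| = 66, |P∩Q| = 24.
|P △ Q| = |P| + |Q| − 2·|P∩Q| = 31 + 66 − 48 = 49.00.

49.00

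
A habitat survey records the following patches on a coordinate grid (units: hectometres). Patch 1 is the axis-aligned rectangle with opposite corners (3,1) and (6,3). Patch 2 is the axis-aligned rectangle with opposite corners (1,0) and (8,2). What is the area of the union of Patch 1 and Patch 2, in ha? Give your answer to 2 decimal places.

17.00

By inclusion–exclusion:
Individual areas: |Patch 1| = 6, |Patch 2| = 14.
|Patch 1∩Patch 2|: x∈[3,6], y∈[1,2] → 3·1 = 3.
|Patch 1 ∪ Patch 2| = 20 − 3 = 17.00.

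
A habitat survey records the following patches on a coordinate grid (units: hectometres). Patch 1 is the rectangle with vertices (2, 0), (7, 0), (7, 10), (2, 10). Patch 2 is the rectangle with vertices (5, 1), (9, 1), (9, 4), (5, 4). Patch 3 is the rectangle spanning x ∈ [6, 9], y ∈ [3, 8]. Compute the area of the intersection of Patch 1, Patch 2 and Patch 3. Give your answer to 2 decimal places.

1.00

The intersection is the polygon with vertices (7,4), (7,3), (6,3), (6,4).
By the shoelace formula its area is 1.00.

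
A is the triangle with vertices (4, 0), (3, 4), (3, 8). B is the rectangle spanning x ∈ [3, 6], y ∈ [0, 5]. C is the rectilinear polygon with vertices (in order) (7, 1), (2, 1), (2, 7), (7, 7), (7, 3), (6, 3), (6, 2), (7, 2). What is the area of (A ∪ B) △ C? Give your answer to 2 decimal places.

|A ∪ B| = 15.5625.
|(A ∪ B) ∩ C| = 12.5.
|(A ∪ B) △ C| = 15.5625 + 29 − 25 = 19.56.

19.56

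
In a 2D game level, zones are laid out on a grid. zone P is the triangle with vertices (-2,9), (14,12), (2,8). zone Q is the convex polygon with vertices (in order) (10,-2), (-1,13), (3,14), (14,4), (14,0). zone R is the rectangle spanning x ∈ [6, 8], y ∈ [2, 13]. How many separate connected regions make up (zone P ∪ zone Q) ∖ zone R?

3

(zone P ∪ zone Q) ∖ zone R splits into 3 disjoint pieces (area 37.8337, area 2.625, area 46.2303).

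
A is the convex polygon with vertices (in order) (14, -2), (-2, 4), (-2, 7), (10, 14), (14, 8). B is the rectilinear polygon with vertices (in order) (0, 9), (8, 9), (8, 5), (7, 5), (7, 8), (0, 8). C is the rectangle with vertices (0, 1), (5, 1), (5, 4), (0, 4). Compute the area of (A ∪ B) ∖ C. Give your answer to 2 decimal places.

|A ∪ B| = 154.5952.
|(A ∪ B) ∩ C| = 8.4375.
|(A ∪ B) ∖ C| = 154.5952 − 8.4375 = 146.16.

146.16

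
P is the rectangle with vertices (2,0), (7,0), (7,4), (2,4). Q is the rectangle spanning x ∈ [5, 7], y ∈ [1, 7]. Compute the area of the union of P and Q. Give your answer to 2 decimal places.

26.00

By inclusion–exclusion:
Individual areas: |P| = 20, |Q| = 12.
|P∩Q|: x∈[5,7], y∈[1,4] → 2·3 = 6.
|P ∪ Q| = 32 − 6 = 26.00.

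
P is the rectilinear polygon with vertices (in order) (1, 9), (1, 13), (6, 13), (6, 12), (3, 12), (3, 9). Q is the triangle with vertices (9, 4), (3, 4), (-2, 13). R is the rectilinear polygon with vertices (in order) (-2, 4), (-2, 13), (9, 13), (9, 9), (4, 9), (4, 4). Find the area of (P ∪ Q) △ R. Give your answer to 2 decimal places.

|P ∪ Q| = 36.5404.
|(P ∪ Q) ∩ R| = 26.3131.
|(P ∪ Q) △ R| = 36.5404 + 74 − 52.6263 = 57.91.

57.91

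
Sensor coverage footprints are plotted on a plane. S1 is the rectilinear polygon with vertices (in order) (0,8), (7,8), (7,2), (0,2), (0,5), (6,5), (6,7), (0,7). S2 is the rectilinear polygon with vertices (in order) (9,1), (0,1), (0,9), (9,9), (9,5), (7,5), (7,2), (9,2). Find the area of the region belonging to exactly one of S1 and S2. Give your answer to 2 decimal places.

36.00

|S1| = 30, |S2| = 66, |S1∩S2| = 30.
|S1 △ S2| = |S1| + |S2| − 2·|S1∩S2| = 30 + 66 − 60 = 36.00.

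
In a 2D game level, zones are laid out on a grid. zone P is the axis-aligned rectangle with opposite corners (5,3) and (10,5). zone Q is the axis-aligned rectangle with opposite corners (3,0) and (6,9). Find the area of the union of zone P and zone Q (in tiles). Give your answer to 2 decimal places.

35.00

By inclusion–exclusion:
Individual areas: |zone P| = 10, |zone Q| = 27.
|zone P∩zone Q|: x∈[5,6], y∈[3,5] → 1·2 = 2.
|zone P ∪ zone Q| = 37 − 2 = 35.00.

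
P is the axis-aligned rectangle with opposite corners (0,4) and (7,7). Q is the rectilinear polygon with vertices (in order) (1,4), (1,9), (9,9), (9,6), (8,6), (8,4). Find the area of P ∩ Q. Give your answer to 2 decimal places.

The intersection is the polygon with vertices (7,7), (7,4), (1,4), (1,7).
By the shoelace formula its area is 18.00.

18.00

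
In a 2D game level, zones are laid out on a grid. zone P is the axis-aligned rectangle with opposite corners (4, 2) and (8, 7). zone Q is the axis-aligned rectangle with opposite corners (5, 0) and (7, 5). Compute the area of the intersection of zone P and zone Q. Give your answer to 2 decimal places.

|zone P∩zone Q|: x∈[5,7], y∈[2,5] → 2·3 = 6.

6.00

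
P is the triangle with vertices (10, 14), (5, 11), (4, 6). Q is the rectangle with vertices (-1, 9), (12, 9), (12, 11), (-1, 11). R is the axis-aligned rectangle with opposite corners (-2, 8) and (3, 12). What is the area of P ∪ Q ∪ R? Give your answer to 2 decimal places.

44.60

By inclusion–exclusion:
Individual areas: |P| = 11, |Q| = 26, |R| = 20.
|P∩Q| = 4.4.
|P∩R| = 0.
|Q∩R|: x∈[-1,3], y∈[9,11] → 4·2 = 8.
|P∩Q∩R| = 0.
|P ∪ Q ∪ R| = 57 − 12.4 + 0 = 44.60.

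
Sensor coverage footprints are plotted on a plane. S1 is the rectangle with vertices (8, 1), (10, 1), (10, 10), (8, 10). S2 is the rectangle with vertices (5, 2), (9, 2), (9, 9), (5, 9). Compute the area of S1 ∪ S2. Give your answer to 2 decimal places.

39.00

By inclusion–exclusion:
Individual areas: |S1| = 18, |S2| = 28.
|S1∩S2|: x∈[8,9], y∈[2,9] → 1·7 = 7.
|S1 ∪ S2| = 46 − 7 = 39.00.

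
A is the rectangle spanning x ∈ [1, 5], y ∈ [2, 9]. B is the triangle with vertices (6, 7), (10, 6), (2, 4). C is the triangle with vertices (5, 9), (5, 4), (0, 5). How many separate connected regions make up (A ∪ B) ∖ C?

(A ∪ B) ∖ C splits into 3 disjoint pieces (area 9.6, area 6.4, area 5.75).

3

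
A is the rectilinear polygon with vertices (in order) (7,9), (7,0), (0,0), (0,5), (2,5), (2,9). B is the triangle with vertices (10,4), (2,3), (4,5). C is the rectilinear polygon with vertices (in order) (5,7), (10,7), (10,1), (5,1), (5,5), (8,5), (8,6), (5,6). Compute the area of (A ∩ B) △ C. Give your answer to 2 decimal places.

|A ∩ B| = 5.6875.
|(A ∩ B) ∩ C| = 2.3333.
|(A ∩ B) △ C| = 5.6875 + 27 − 4.6667 = 28.02.

28.02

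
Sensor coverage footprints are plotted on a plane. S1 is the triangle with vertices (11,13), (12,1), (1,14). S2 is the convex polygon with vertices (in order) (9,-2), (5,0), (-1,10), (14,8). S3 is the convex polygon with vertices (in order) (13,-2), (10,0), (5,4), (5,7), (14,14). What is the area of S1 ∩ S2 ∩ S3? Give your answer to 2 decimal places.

20.52

The intersection is the polygon with vertices (11.057,2.114), (6.16,7.902), (7.415,8.878), (11.388,8.348), (11.786,3.571).
By the shoelace formula its area is 20.52.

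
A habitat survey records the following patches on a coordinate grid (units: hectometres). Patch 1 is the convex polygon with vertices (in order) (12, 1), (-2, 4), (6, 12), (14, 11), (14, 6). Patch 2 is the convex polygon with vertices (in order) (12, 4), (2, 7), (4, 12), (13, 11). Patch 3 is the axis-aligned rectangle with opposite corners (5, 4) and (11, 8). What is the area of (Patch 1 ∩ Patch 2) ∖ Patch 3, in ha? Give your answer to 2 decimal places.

40.07

|Patch 1 ∩ Patch 2| = 56.8667.
|(Patch 1 ∩ Patch 2) ∩ Patch 3| = 16.8.
|(Patch 1 ∩ Patch 2) ∖ Patch 3| = 56.8667 − 16.8 = 40.07.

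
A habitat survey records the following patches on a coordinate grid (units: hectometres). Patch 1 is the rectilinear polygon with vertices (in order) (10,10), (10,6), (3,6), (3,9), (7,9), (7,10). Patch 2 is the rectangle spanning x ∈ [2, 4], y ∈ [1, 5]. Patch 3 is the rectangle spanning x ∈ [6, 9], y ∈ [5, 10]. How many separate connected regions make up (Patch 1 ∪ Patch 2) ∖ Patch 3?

3

(Patch 1 ∪ Patch 2) ∖ Patch 3 splits into 3 disjoint pieces (area 4, area 9, area 8).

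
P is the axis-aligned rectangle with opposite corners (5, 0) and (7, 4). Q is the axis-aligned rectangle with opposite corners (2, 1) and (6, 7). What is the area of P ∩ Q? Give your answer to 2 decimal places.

3.00

|P∩Q|: x∈[5,6], y∈[1,4] → 1·3 = 3.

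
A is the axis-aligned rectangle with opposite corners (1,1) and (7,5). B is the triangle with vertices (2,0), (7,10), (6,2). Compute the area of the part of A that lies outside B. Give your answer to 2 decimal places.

14.44

|A| = 24, |A∩B| = 9.5625.
|A ∖ B| = |A| − |A∩B| = 24 − 9.5625 = 14.44.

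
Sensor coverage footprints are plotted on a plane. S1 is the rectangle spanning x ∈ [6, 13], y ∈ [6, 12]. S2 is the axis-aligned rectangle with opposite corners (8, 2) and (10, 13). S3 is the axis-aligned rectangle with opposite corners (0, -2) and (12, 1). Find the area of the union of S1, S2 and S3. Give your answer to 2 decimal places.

By inclusion–exclusion:
Individual areas: |S1| = 42, |S2| = 22, |S3| = 36.
|S1∩S2|: x∈[8,10], y∈[6,12] → 2·6 = 12.
|S1∩S3| = 0 (no overlap).
|S2∩S3| = 0 (no overlap).
|S1∩S2∩S3| = 0.
|S1 ∪ S2 ∪ S3| = 100 − 12 + 0 = 88.00.

88.00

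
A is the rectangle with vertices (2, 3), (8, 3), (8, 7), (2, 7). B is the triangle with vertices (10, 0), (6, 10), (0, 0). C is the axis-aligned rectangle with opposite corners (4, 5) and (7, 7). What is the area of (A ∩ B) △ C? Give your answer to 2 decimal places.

|A ∩ B| = 19.1667.
|(A ∩ B) ∩ C| = 5.9667.
|(A ∩ B) △ C| = 19.1667 + 6 − 11.9333 = 13.23.

13.23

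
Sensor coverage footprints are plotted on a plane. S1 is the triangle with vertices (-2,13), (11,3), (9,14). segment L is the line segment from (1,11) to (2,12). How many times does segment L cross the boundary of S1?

0

The segment lies entirely inside S1 and never meets its boundary.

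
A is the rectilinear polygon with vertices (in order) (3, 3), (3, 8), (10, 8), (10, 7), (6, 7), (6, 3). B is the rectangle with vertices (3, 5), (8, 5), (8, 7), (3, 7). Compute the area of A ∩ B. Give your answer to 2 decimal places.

6.00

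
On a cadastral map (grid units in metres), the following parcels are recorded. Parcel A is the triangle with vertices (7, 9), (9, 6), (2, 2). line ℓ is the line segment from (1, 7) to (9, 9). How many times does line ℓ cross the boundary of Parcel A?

2

The segment meets the boundary at (7.286,8.571), (6.565,8.391).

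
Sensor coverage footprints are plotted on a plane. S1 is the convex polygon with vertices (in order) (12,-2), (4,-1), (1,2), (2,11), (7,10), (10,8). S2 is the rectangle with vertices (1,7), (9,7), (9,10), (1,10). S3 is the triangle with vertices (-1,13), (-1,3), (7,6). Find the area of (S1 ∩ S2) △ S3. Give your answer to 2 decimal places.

45.98

|S1 ∩ S2| = 20.5.
|(S1 ∩ S2) ∩ S3| = 7.2619.
|(S1 ∩ S2) △ S3| = 20.5 + 40 − 14.5238 = 45.98.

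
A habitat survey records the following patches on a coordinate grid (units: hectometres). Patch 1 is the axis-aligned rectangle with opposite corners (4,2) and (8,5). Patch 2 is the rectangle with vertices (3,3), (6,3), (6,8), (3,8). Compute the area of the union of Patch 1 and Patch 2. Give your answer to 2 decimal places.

By inclusion–exclusion:
Individual areas: |Patch 1| = 12, |Patch 2| = 15.
|Patch 1∩Patch 2|: x∈[4,6], y∈[3,5] → 2·2 = 4.
|Patch 1 ∪ Patch 2| = 27 − 4 = 23.00.

23.00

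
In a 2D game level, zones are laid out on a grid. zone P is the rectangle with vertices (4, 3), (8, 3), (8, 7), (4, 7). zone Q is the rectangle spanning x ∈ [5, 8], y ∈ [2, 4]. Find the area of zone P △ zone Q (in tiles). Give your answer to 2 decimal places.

|zone P∩zone Q|: x∈[5,8], y∈[3,4] → 3·1 = 3.
|zone P △ zone Q| = |zone P| + |zone Q| − 2·|zone P∩zone Q| = 16 + 6 − 6 = 16.00.

16.00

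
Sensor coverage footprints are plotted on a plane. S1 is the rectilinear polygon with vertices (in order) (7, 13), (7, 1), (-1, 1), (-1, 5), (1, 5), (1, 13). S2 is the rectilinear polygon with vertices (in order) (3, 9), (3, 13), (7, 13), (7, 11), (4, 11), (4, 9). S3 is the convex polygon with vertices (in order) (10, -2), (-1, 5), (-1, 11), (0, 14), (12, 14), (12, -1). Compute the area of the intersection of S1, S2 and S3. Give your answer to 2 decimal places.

The intersection is the polygon with vertices (4,11), (4,9), (3,9), (3,13), (7,13), (7,11).
By the shoelace formula its area is 10.00.

10.00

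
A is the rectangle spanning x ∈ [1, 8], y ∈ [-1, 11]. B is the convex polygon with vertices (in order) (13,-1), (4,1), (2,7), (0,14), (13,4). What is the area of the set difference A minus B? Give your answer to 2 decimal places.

|A| = 84, |A∩B| = 51.5624.
|A ∖ B| = |A| − |A∩B| = 84 − 51.5624 = 32.44.

32.44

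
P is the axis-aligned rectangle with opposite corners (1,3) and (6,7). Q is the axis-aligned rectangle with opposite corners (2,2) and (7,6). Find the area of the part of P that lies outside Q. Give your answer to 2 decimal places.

8.00

|P∩Q|: x∈[2,6], y∈[3,6] → 4·3 = 12.
|P| = 20.
|P ∖ Q| = |P| − |P∩Q| = 20 − 12 = 8.00.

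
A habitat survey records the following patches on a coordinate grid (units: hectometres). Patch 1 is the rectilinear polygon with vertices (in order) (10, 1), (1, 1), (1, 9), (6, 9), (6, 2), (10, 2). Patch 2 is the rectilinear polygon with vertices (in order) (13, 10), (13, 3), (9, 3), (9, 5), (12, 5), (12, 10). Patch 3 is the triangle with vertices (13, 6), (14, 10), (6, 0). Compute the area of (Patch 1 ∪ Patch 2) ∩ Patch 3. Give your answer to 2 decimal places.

|Patch 1 ∪ Patch 2| = 57.
|(Patch 1 ∪ Patch 2) ∩ Patch 3| = 5.81.

5.81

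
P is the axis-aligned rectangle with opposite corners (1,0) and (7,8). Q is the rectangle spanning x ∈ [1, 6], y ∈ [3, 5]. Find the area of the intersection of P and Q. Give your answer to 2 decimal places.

|P∩Q|: x∈[1,6], y∈[3,5] → 5·2 = 10.

10.00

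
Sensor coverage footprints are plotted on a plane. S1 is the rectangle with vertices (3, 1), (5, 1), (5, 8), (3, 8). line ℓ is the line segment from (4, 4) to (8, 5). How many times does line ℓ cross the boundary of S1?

1

The segment meets the boundary at (5,4.25).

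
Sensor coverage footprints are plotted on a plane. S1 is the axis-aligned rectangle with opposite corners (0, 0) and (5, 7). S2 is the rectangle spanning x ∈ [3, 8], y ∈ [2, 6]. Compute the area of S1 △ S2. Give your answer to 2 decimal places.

39.00

|S1∩S2|: x∈[3,5], y∈[2,6] → 2·4 = 8.
|S1 △ S2| = |S1| + |S2| − 2·|S1∩S2| = 35 + 20 − 16 = 39.00.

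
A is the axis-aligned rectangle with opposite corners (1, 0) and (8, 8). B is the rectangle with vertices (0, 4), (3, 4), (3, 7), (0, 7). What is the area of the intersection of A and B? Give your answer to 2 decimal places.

|A∩B|: x∈[1,3], y∈[4,7] → 2·3 = 6.

6.00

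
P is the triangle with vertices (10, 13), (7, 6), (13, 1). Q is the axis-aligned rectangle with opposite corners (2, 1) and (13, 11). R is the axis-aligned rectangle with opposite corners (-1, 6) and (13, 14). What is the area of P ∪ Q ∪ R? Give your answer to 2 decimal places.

By inclusion–exclusion:
Individual areas: |P| = 28.5, |Q| = 110, |R| = 112.
|P∩Q| = 27.1429.
|P∩R| = 16.625.
|Q∩R|: x∈[2,13], y∈[6,11] → 11·5 = 55.
|P∩Q∩R| = 15.2679.
|P ∪ Q ∪ R| = 250.5 − 98.7679 + 15.2679 = 167.00.

167.00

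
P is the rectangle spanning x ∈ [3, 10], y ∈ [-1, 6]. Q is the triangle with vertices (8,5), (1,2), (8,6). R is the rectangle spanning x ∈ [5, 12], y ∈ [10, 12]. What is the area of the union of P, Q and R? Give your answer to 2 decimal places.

By inclusion–exclusion:
Individual areas: |P| = 49, |Q| = 3.5, |R| = 14.
|P∩Q| = 3.2143.
|P∩R| = 0 (no overlap).
|Q∩R| = 0.
|P∩Q∩R| = 0.
|P ∪ Q ∪ R| = 66.5 − 3.2143 + 0 = 63.29.

63.29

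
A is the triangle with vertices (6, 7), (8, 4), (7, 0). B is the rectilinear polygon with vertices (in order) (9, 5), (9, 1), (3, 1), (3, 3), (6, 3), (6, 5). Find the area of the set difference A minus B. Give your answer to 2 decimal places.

1.24

|A| = 5.5, |A∩B| = 4.256.
|A ∖ B| = |A| − |A∩B| = 5.5 − 4.256 = 1.24.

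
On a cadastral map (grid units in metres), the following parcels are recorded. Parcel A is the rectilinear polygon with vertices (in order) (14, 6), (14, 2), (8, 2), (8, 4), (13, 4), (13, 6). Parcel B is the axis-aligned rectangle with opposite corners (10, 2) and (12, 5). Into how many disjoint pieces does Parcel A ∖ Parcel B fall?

Parcel A ∖ Parcel B splits into 2 disjoint pieces (area 6, area 4).

2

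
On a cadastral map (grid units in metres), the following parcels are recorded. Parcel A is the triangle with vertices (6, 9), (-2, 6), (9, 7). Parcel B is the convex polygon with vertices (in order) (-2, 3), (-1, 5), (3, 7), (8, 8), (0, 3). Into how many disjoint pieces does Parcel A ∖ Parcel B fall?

Parcel A ∖ Parcel B splits into 2 disjoint pieces (area 7.7308, area 1.4499).

2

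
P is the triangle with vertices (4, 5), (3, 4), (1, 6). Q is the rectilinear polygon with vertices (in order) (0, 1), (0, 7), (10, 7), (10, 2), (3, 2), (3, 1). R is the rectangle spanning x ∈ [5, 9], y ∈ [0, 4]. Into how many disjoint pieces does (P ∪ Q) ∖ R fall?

1

(P ∪ Q) ∖ R is a single connected region.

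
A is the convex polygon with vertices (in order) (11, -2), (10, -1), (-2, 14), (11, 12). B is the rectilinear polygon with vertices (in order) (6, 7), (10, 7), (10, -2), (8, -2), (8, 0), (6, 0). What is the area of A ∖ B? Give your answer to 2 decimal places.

|A| = 92.5, |A∩B| = 22.
|A ∖ B| = |A| − |A∩B| = 92.5 − 22 = 70.50.

70.50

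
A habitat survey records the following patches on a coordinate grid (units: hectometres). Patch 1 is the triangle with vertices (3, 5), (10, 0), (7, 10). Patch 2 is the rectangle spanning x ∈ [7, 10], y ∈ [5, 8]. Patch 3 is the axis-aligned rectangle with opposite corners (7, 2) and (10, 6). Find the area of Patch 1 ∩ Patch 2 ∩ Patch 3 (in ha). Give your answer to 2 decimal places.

The intersection is the polygon with vertices (7,5), (7,6), (8.2,6), (8.5,5).
By the shoelace formula its area is 1.35.

1.35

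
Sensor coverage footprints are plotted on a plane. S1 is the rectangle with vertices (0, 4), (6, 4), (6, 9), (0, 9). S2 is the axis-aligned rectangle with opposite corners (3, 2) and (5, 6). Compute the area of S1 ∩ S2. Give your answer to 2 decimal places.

4.00

|S1∩S2|: x∈[3,5], y∈[4,6] → 2·2 = 4.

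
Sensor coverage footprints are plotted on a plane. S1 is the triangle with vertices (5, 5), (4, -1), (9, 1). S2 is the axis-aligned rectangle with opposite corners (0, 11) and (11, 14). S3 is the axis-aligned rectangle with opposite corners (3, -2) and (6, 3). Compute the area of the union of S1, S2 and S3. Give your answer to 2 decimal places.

By inclusion–exclusion:
Individual areas: |S1| = 14, |S2| = 33, |S3| = 15.
|S1∩S2| = 0.
|S1∩S3| = 5.8667.
|S2∩S3| = 0 (no overlap).
|S1∩S2∩S3| = 0.
|S1 ∪ S2 ∪ S3| = 62 − 5.8667 + 0 = 56.13.

56.13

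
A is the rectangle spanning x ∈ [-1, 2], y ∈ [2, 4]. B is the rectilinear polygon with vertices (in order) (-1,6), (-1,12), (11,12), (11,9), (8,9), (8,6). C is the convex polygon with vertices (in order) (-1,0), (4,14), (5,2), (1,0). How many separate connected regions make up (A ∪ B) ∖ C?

3

(A ∪ B) ∖ C splits into 3 disjoint pieces (area 2.1429, area 19.2857, area 30.5).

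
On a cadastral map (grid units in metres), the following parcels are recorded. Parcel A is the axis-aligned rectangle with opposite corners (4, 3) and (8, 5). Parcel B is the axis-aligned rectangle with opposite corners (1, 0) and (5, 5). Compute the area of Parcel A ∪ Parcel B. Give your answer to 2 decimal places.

26.00

By inclusion–exclusion:
Individual areas: |Parcel A| = 8, |Parcel B| = 20.
|Parcel A∩Parcel B|: x∈[4,5], y∈[3,5] → 1·2 = 2.
|Parcel A ∪ Parcel B| = 28 − 2 = 26.00.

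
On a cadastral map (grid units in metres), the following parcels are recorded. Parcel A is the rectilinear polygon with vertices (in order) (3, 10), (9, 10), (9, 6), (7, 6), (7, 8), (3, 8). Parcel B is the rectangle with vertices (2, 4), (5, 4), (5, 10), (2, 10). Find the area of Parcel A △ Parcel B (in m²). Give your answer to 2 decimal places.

26.00

|Parcel A| = 16, |Parcel B| = 18, |Parcel A∩Parcel B| = 4.
|Parcel A △ Parcel B| = |Parcel A| + |Parcel B| − 2·|Parcel A∩Parcel B| = 16 + 18 − 8 = 26.00.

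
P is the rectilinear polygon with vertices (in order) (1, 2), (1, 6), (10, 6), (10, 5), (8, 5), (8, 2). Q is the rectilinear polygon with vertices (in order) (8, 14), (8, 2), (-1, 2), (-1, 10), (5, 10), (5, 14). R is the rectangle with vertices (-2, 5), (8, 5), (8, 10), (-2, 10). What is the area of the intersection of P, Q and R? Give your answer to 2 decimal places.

7.00

The intersection is the polygon with vertices (8,6), (8,5), (1,5), (1,6).
By the shoelace formula its area is 7.00.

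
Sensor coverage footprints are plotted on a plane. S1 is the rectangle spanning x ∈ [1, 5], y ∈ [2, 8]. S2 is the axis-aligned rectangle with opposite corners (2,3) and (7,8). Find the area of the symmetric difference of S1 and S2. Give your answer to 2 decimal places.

19.00

|S1∩S2|: x∈[2,5], y∈[3,8] → 3·5 = 15.
|S1 △ S2| = |S1| + |S2| − 2·|S1∩S2| = 24 + 25 − 30 = 19.00.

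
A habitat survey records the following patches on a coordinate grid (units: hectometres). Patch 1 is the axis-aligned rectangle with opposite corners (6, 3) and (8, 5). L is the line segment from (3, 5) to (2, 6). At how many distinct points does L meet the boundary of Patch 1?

0

The segment lies entirely outside Patch 1 and never meets its boundary.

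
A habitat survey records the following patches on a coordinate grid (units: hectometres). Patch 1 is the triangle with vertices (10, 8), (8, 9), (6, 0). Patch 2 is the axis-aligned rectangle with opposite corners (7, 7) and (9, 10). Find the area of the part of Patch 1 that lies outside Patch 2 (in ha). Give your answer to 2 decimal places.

7.81

|Patch 1| = 10, |Patch 1∩Patch 2| = 2.1944.
|Patch 1 ∖ Patch 2| = |Patch 1| − |Patch 1∩Patch 2| = 10 − 2.1944 = 7.81.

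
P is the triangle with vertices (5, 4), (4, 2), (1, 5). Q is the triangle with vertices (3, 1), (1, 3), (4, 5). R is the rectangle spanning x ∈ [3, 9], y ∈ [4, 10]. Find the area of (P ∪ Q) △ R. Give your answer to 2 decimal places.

|P ∪ Q| = 7.9406.
|(P ∪ Q) ∩ R| = 0.7406.
|(P ∪ Q) △ R| = 7.9406 + 36 − 1.4813 = 42.46.

42.46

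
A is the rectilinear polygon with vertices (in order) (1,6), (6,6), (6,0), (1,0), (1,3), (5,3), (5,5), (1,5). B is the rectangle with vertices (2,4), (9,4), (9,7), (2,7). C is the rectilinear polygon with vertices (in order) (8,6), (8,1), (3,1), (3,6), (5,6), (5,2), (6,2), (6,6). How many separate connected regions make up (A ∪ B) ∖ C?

(A ∪ B) ∖ C splits into 2 disjoint pieces (area 16, area 9).

2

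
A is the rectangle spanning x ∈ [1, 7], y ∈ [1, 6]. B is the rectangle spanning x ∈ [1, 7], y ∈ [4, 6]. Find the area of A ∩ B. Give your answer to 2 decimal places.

|A∩B|: x∈[1,7], y∈[4,6] → 6·2 = 12.

12.00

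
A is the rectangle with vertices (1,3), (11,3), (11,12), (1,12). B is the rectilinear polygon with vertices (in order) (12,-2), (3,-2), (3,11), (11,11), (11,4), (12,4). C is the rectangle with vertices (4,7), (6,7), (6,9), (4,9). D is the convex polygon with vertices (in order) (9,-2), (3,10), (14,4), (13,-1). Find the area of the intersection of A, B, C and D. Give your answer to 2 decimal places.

3.38

The intersection is the polygon with vertices (4,9), (4.833,9), (6,8.364), (6,7), (4.5,7), (4,8).
By the shoelace formula its area is 3.38.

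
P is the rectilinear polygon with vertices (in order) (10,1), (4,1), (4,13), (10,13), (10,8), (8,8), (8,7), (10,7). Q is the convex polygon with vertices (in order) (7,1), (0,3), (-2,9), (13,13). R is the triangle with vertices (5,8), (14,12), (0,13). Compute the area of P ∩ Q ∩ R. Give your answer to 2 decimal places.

14.34

The intersection is the polygon with vertices (10,12.2), (10,10.222), (5,8), (4,9), (4,10.6).
By the shoelace formula its area is 14.34.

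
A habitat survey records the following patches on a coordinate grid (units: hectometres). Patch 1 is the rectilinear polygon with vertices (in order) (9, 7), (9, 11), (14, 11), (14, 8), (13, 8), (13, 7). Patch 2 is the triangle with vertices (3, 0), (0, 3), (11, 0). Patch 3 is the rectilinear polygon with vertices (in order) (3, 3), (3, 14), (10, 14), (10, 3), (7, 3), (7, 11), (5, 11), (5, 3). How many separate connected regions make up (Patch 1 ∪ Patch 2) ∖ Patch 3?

2

(Patch 1 ∪ Patch 2) ∖ Patch 3 splits into 2 disjoint pieces (area 15, area 12).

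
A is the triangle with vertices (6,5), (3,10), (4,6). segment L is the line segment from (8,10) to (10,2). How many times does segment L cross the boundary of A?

0

The segment lies entirely outside A and never meets its boundary.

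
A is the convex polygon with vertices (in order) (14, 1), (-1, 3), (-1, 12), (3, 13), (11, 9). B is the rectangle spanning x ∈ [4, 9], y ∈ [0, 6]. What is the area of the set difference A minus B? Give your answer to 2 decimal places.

|A| = 123, |A∩B| = 20.
|A ∖ B| = |A| − |A∩B| = 123 − 20 = 103.00.

103.00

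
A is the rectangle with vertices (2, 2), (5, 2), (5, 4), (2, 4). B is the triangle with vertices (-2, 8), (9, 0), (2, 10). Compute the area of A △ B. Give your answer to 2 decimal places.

31.36

|A| = 6, |B| = 27, |A∩B| = 0.8182.
|A △ B| = |A| + |B| − 2·|A∩B| = 6 + 27 − 1.6364 = 31.36.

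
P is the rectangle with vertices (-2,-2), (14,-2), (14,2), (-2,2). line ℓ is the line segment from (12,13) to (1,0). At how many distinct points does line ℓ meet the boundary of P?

1

The segment meets the boundary at (2.692,2).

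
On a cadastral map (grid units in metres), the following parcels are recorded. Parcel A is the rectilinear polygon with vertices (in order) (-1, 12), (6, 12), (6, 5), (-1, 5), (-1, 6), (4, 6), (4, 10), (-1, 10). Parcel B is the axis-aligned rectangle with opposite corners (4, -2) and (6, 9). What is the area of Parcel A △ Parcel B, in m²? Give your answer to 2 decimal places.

|Parcel A| = 29, |Parcel B| = 22, |Parcel A∩Parcel B| = 8.
|Parcel A △ Parcel B| = |Parcel A| + |Parcel B| − 2·|Parcel A∩Parcel B| = 29 + 22 − 16 = 35.00.

35.00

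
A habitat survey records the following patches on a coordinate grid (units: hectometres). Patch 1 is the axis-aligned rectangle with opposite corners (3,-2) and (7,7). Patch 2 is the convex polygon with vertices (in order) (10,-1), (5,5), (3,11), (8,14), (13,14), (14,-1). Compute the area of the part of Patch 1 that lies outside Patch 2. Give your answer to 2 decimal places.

|Patch 1| = 36, |Patch 1∩Patch 2| = 7.0667.
|Patch 1 ∖ Patch 2| = |Patch 1| − |Patch 1∩Patch 2| = 36 − 7.0667 = 28.93.

28.93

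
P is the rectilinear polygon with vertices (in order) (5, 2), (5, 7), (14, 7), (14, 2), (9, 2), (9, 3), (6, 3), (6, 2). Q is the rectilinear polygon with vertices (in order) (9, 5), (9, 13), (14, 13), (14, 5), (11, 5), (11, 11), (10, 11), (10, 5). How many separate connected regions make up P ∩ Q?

2

P ∩ Q splits into 2 disjoint pieces (area 2, area 6).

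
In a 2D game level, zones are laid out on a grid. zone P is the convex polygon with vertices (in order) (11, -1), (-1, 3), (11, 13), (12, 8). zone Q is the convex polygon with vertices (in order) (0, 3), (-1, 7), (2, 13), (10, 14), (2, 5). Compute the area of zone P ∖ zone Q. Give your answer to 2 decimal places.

|zone P| = 91, |zone P∩zone Q| = 1.8337.
|zone P ∖ zone Q| = |zone P| − |zone P∩zone Q| = 91 − 1.8337 = 89.17.

89.17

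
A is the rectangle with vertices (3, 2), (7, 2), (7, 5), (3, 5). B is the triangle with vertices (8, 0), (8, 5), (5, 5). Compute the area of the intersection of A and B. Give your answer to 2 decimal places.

3.30

The intersection is the polygon with vertices (7,2), (6.8,2), (5,5), (7,5).
By the shoelace formula its area is 3.30.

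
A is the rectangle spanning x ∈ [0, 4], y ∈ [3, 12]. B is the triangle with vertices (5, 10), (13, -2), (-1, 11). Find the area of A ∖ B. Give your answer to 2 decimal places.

|A| = 36, |A∩B| = 9.1429.
|A ∖ B| = |A| − |A∩B| = 36 − 9.1429 = 26.86.

26.86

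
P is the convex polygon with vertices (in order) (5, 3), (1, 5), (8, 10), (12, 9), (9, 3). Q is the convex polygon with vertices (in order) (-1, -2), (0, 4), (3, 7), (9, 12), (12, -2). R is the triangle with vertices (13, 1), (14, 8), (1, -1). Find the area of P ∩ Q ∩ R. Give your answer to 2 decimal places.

The intersection is the polygon with vertices (9,3), (6.778,3), (10.177,5.353).
By the shoelace formula its area is 2.61.

2.61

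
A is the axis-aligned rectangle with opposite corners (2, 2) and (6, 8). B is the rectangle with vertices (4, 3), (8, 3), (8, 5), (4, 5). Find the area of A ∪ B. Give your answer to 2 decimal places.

28.00

By inclusion–exclusion:
Individual areas: |A| = 24, |B| = 8.
|A∩B|: x∈[4,6], y∈[3,5] → 2·2 = 4.
|A ∪ B| = 32 − 4 = 28.00.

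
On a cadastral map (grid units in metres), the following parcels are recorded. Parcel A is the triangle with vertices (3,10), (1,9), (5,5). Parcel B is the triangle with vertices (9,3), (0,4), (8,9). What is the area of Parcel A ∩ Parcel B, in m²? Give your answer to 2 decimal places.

0.67

The intersection is the polygon with vertices (5,5), (3.692,6.308), (4.32,6.7).
By the shoelace formula its area is 0.67.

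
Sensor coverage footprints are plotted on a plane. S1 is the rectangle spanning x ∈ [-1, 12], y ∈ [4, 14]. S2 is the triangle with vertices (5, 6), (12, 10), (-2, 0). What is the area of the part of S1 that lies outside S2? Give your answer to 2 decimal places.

124.87

|S1| = 130, |S1∩S2| = 5.1333.
|S1 ∖ S2| = |S1| − |S1∩S2| = 130 − 5.1333 = 124.87.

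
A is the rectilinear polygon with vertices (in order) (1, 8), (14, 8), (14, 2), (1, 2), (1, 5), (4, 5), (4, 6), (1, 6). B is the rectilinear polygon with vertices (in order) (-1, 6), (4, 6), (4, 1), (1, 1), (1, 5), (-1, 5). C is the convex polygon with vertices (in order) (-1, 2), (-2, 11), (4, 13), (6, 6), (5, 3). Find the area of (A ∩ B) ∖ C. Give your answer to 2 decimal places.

|A ∩ B| = 9.
|(A ∩ B) ∩ C| = 7.25.
|(A ∩ B) ∖ C| = 9 − 7.25 = 1.75.

1.75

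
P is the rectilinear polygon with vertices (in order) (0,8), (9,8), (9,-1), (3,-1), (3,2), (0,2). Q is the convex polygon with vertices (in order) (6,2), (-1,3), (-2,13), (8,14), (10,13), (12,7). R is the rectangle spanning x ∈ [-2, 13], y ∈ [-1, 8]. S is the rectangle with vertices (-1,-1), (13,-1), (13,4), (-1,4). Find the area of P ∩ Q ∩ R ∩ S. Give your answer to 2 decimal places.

11.83

The intersection is the polygon with vertices (6,2), (0,2.857), (0,4), (8.4,4).
By the shoelace formula its area is 11.83.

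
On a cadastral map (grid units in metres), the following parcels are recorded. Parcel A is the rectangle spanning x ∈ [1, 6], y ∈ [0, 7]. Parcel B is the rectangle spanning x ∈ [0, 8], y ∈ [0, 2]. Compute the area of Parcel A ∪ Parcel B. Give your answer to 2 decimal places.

By inclusion–exclusion:
Individual areas: |Parcel A| = 35, |Parcel B| = 16.
|Parcel A∩Parcel B|: x∈[1,6], y∈[0,2] → 5·2 = 10.
|Parcel A ∪ Parcel B| = 51 − 10 = 41.00.

41.00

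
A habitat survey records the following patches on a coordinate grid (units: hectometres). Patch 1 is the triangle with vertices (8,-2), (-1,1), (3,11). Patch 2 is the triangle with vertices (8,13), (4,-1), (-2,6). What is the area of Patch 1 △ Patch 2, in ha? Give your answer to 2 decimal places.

|Patch 1| = 51, |Patch 2| = 56, |Patch 1∩Patch 2| = 32.316.
|Patch 1 △ Patch 2| = |Patch 1| + |Patch 2| − 2·|Patch 1∩Patch 2| = 51 + 56 − 64.632 = 42.37.

42.37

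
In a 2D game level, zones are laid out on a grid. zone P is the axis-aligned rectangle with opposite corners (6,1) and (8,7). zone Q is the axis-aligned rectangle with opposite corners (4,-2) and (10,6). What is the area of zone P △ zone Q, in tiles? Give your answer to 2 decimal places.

|zone P∩zone Q|: x∈[6,8], y∈[1,6] → 2·5 = 10.
|zone P △ zone Q| = |zone P| + |zone Q| − 2·|zone P∩zone Q| = 12 + 48 − 20 = 40.00.

40.00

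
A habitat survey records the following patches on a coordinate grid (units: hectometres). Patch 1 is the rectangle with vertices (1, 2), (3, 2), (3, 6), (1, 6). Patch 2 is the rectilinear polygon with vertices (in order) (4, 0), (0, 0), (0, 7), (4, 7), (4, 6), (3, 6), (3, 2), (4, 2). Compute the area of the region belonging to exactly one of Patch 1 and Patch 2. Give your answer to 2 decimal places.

|Patch 1| = 8, |Patch 2| = 24, |Patch 1∩Patch 2| = 8.
|Patch 1 △ Patch 2| = |Patch 1| + |Patch 2| − 2·|Patch 1∩Patch 2| = 8 + 24 − 16 = 16.00.

16.00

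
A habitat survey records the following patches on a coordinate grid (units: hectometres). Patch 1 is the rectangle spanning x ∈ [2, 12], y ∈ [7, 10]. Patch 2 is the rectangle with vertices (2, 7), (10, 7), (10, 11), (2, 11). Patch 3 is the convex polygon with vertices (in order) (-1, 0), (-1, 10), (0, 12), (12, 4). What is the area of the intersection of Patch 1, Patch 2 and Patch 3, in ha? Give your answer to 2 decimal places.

9.75

The intersection is the polygon with vertices (2,7), (2,10), (3,10), (7.5,7).
By the shoelace formula its area is 9.75.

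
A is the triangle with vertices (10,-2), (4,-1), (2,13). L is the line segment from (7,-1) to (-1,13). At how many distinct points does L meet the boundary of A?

The segment meets the boundary at (3,6).

1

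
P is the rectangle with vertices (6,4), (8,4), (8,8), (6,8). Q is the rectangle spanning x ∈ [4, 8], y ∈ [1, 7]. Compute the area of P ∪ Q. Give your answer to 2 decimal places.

26.00

By inclusion–exclusion:
Individual areas: |P| = 8, |Q| = 24.
|P∩Q|: x∈[6,8], y∈[4,7] → 2·3 = 6.
|P ∪ Q| = 32 − 6 = 26.00.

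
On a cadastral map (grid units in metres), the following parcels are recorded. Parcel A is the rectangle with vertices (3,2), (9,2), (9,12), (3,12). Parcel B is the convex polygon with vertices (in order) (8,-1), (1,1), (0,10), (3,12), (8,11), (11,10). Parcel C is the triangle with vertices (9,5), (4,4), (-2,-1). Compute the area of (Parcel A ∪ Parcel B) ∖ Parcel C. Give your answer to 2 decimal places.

|Parcel A ∪ Parcel B| = 106.7273.
|(Parcel A ∪ Parcel B) ∩ Parcel C| = 8.1377.
|(Parcel A ∪ Parcel B) ∖ Parcel C| = 106.7273 − 8.1377 = 98.59.

98.59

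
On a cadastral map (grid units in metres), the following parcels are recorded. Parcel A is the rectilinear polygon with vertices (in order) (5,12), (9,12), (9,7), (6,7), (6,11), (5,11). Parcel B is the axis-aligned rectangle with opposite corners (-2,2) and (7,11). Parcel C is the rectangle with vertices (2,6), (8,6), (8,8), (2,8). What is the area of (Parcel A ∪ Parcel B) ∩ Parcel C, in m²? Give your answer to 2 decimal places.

11.00

The region (Parcel A ∪ Parcel B) ∩ Parcel C is the polygon with vertices (7,7), (7,6), (2,6), (2,8), (8,8), (8,7).
By the shoelace formula its area is 11.00.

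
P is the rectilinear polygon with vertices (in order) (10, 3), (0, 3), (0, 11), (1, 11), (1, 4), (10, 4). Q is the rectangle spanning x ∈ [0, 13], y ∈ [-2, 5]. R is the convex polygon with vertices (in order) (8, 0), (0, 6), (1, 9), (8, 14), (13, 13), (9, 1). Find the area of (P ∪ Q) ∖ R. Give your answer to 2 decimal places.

71.29

|P ∪ Q| = 97.
|(P ∪ Q) ∩ R| = 25.7083.
|(P ∪ Q) ∖ R| = 97 − 25.7083 = 71.29.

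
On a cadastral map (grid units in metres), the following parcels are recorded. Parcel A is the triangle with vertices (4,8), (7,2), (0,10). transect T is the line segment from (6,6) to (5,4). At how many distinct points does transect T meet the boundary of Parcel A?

The segment meets the boundary at (5.091,4.182), (5.5,5).

2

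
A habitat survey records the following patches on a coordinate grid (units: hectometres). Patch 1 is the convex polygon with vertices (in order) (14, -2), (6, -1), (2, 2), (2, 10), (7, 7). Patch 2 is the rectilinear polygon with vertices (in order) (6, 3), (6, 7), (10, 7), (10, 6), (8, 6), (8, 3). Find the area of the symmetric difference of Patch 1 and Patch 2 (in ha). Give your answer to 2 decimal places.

|Patch 1| = 70, |Patch 2| = 10, |Patch 1∩Patch 2| = 7.3571.
|Patch 1 △ Patch 2| = |Patch 1| + |Patch 2| − 2·|Patch 1∩Patch 2| = 70 + 10 − 14.7143 = 65.29.

65.29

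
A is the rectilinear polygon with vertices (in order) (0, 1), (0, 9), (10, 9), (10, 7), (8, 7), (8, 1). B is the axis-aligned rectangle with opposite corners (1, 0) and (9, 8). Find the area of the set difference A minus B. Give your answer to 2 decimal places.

18.00

|A| = 68, |A∩B| = 50.
|A ∖ B| = |A| − |A∩B| = 68 − 50 = 18.00.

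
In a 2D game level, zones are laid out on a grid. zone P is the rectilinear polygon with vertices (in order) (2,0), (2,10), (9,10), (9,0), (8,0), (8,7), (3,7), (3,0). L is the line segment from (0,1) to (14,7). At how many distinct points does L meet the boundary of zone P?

The segment meets the boundary at (9,4.857), (8,4.429), (3,2.286), (2,1.857).

4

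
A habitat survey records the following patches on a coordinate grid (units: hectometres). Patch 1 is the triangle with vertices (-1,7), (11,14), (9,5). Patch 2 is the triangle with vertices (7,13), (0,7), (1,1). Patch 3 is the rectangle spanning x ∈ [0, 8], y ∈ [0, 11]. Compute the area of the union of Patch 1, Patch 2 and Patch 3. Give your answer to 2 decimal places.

106.33

By inclusion–exclusion:
Individual areas: |Patch 1| = 47, |Patch 2| = 24, |Patch 3| = 88.
|Patch 1∩Patch 2| = 11.5504.
|Patch 1∩Patch 3| = 29.994.
|Patch 2∩Patch 3| = 22.6667.
|Patch 1∩Patch 2∩Patch 3| = 11.5419.
|Patch 1 ∪ Patch 2 ∪ Patch 3| = 159 − 64.2111 + 11.5419 = 106.33.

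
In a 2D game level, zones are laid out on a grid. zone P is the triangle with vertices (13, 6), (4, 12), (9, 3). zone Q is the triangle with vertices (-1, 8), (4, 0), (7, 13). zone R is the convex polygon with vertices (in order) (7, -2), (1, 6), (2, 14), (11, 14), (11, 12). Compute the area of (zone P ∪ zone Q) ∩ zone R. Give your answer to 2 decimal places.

|zone P ∪ zone Q| = 67.4776.
|(zone P ∪ zone Q) ∩ zone R| = 47.06.

47.06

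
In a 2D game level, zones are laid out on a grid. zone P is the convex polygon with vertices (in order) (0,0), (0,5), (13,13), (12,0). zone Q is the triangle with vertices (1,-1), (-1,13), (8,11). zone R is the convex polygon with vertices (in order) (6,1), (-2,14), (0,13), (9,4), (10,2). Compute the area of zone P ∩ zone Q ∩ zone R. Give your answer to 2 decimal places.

5.91

The intersection is the polygon with vertices (4.032,4.198), (2.567,6.579), (4.952,8.048), (5.79,7.21).
By the shoelace formula its area is 5.91.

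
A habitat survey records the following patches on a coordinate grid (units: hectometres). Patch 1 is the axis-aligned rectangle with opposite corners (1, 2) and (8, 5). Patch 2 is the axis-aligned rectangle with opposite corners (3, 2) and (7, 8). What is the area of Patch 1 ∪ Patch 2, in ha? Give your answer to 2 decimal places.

33.00

By inclusion–exclusion:
Individual areas: |Patch 1| = 21, |Patch 2| = 24.
|Patch 1∩Patch 2|: x∈[3,7], y∈[2,5] → 4·3 = 12.
|Patch 1 ∪ Patch 2| = 45 − 12 = 33.00.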